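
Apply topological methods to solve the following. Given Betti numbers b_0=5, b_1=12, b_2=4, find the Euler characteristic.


chi = sum_k (-1)^k b_k.
= (5) + (-12) + (4)
= -3

-3


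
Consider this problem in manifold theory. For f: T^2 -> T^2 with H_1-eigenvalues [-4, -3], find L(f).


For a torus self-map: L(f) = det(I - A) where A acts on H_1.
L(f) = (1--4) * (1--3) = 5 * 4 = 20

20


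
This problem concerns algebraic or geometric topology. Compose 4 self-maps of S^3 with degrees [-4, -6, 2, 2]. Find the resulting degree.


Degree is multiplicative: deg(composition) = product of degrees.
= (-4) * (-6) * (2) * (2) = 96

96


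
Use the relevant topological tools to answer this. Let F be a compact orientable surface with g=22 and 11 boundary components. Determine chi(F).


For a compact orientable surface with genus g and b boundary components: chi = 2 - 2g - b.
chi = 2 - 2*22 - 11 = 2 - 44 - 11 = -53

-53


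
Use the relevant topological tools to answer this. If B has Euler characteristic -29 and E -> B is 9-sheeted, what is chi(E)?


For a finite covering: chi(E) = (number of sheets) * chi(B).
chi(E) = 9 * (-29) = -261

-261


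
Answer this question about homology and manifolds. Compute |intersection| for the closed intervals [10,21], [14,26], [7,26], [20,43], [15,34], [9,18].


Intersection = [max(a_i), min(b_i)] = [20, 18].
Since 20 > 18, the intersection is empty.
Length = 0

0


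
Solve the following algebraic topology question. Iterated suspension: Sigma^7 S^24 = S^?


Each suspension raises dimension by 1: Sigma S^n = S^{n+1}.
Sigma^7 S^24 = S^{24+7} = S^31

31


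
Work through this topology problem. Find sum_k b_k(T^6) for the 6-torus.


b_k(T^6) = C(6,k), so the sum over k is sum_k C(6,k) = 2^6.
Total = 2^6 = 64

64


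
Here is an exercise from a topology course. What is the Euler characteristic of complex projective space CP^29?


CP^29 has one cell in each even dimension 0, 2, ..., 2*29 (29+1 cells total).
All cells are even-dimensional, so chi = number of cells.
chi = 29 + 1 = 30

30


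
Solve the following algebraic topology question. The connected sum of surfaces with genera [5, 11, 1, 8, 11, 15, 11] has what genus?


Genus is additive under connected sum of orientable surfaces.
g = 5 + 11 + 1 + 8 + 11 + 15 + 11 = 62

62


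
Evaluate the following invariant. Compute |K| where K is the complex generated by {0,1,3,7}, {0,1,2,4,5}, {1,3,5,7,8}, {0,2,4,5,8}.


Each maximal simplex on m vertices has 2^m - 1 nonempty faces.
Take the union (dedupe shared faces).
Total distinct faces = 79

79


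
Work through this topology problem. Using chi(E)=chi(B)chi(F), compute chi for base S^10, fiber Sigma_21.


chi(S^10) = 2 (n even), chi(Sigma_21) = 2 - 2*21 = -40.
chi(E) = 2 * (-40) = -80

-80


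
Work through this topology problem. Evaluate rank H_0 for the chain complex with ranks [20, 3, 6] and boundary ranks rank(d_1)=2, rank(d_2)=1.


rank H_k = rank(ker d_k) - rank(im d_{k+1}).
rank(ker d_0) = rank(C_0) - rank(d_0) = 20 - 0 = 20.
rank(im d_{0+1}) = 2.
rank H_0 = 20 - 2 = 18

18


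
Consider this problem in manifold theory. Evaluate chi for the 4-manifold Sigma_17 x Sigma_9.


chi(Sigma_17) = 2 - 2*17 = -32
chi(Sigma_9) = 2 - 2*9 = -16
chi(product) = (-32) * (-16) = 512

512


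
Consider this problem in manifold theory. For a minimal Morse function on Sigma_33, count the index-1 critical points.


A perfect Morse function has m_k = b_k.
For Sigma_33: b_0=1, b_1=2g=66, b_2=1.
Saddles m_1 = 2g = 66

66


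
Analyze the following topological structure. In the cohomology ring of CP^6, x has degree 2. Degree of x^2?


|x| = 2 in H^*(CP^n).
|x^2| = 2 * |x| = 2 * 2 = 4

4


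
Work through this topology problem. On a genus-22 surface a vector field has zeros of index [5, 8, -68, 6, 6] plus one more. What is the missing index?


Poincare-Hopf: sum of indices = chi(M).
chi(Sigma_22) = 2 - 2*22 = -42.
Sum of known indices = -43.
x = chi - (sum known) = -42 - (-43) = 1

1


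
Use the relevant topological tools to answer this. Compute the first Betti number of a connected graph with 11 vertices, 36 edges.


For a connected graph: rank(pi_1) = b_1 = E - V + 1 = 1 - chi.
chi = V - E = 11 - 36 = -25.
rank = 1 - (-25) = 36 - 11 + 1 = 26

26


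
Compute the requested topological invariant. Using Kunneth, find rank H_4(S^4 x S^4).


Each S^d has Poincare polynomial 1 + t^d.
The product S^4 x S^4 has Poincare polynomial prod(1+t^d_i).
Expanding: b_0=1, b_4=2, b_8=1.
b_4 = 2

2


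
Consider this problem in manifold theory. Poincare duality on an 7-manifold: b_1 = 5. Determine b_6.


Poincare duality for closed orientable n-manifolds: b_k = b_{n-k}.
Here n = 7, so b_6 = b_1 = 5

5


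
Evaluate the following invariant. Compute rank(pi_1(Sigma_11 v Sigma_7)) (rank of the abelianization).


For a wedge: H_1(A v B) = H_1(A) + H_1(B).
b_1(Sigma_11) = 22, b_1(Sigma_7) = 14.
b_1 = 22 + 14 = 36

36


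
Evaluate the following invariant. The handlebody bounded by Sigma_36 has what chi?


A genus-g handlebody deformation retracts to a wedge of g circles.
chi(vee_g S^1) = 1 - g.
chi(H_36) = 1 - 36 = -35

-35


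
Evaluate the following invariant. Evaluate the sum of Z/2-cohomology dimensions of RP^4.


H^k(RP^4; Z/2) = Z/2 for each 0 <= k <= 4.
Total dimension = 4 + 1 = 5

5


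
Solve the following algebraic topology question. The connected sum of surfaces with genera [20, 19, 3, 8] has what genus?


Genus is additive under connected sum of orientable surfaces.
g = 20 + 19 + 3 + 8 = 50

50


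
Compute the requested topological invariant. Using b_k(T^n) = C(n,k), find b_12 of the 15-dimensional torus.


By the Kunneth formula, b_k(T^n) = C(n,k).
b_12(T^15) = C(15,12).
C(15,12) = 15!/(12!*3!) = 455

455


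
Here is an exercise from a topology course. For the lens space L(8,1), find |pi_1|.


pi_1(L(p,q)) = Z/pZ for any q coprime to p.
|pi_1(L(8,1))| = 8

8


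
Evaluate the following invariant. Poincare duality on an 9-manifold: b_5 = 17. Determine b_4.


Poincare duality for closed orientable n-manifolds: b_k = b_{n-k}.
Here n = 9, so b_4 = b_5 = 17

17


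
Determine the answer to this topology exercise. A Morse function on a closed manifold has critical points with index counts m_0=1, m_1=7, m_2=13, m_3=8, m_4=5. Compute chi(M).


Morse theory: chi(M) = sum_k (-1)^k m_k where m_k = #(index-k critical points).
= (1) + (-7) + (13) + (-8) + (5) = 4

4


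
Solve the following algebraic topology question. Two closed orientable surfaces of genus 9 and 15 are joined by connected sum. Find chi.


chi(Sigma_9) = 2 - 2*9 = -16
chi(Sigma_15) = 2 - 2*15 = -28
For surfaces: chi(A#B) = chi(A) + chi(B) - 2.
chi = -16 + -28 - 2 = -46

-46


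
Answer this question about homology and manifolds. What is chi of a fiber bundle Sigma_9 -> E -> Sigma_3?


For a fiber bundle F -> E -> B (with CW structure): chi(E) = chi(B) * chi(F).
chi(Sigma_3) = -4, chi(Sigma_9) = -16.
chi(E) = (-4) * (-16) = 64

64


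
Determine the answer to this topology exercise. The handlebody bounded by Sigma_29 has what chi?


A genus-g handlebody deformation retracts to a wedge of g circles.
chi(vee_g S^1) = 1 - g.
chi(H_29) = 1 - 29 = -28

-28


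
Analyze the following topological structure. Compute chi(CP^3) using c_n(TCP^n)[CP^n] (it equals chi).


For any closed oriented manifold, <e(TM),[M]> = chi(M).
chi(CP^3) = 3+1 = 4

4


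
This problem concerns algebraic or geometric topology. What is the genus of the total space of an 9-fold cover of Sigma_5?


For an n-sheeted cover: chi(E) = n * chi(B).
chi(Sigma_5) = 2 - 2*5 = -8.
chi(E) = 9 * (-8) = -72.
genus(E) = (2 - chi(E))/2 = (2 - (-72))/2 = 74/2 = 37

37


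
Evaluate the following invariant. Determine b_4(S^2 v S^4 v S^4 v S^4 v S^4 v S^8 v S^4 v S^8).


For a wedge of spheres, H_k (k>0) is free on one generator per sphere of dimension k.
Spheres of dimension 4: count = 5.
b_4 = 5

5


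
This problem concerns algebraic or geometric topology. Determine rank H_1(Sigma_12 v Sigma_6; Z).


For a wedge: H_1(A v B) = H_1(A) + H_1(B).
b_1(Sigma_12) = 24, b_1(Sigma_6) = 12.
b_1 = 24 + 12 = 36

36


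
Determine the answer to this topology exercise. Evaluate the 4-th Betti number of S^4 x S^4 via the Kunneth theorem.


Each S^d has Poincare polynomial 1 + t^d.
The product S^4 x S^4 has Poincare polynomial prod(1+t^d_i).
Expanding: b_0=1, b_4=2, b_8=1.
b_4 = 2

2


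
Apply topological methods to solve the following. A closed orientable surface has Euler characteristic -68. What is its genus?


chi = 2 - 2g for closed orientable surfaces.
-68 = 2 - 2g
2g = 2 - (-68) = 70
g = 35

35


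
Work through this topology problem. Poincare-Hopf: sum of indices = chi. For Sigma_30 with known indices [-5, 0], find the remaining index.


Poincare-Hopf: sum of indices = chi(M).
chi(Sigma_30) = 2 - 2*30 = -58.
Sum of known indices = -5.
x = chi - (sum known) = -58 - (-5) = -53

-53


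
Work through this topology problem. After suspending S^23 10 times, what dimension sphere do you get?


Each suspension raises dimension by 1: Sigma S^n = S^{n+1}.
Sigma^10 S^23 = S^{23+10} = S^33

33


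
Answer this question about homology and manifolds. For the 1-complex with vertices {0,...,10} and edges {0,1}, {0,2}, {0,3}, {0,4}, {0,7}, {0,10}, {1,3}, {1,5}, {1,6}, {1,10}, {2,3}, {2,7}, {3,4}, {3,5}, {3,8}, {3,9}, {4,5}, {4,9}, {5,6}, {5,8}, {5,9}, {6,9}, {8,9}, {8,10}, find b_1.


b_1 = E - V + (number of components).
E = 24, V = 11, components = 1.
b_1 = 24 - 11 + 1 = 14

14


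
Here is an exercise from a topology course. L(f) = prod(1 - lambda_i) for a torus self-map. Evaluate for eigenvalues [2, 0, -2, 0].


For a torus self-map: L(f) = det(I - A) where A acts on H_1.
L(f) = (1-2) * (1-0) * (1--2) * (1-0) = -1 * 1 * 3 * 1 = -3

-3


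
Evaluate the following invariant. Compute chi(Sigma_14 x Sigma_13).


chi(Sigma_14) = 2 - 2*14 = -26
chi(Sigma_13) = 2 - 2*13 = -24
chi(product) = (-26) * (-24) = 624

624


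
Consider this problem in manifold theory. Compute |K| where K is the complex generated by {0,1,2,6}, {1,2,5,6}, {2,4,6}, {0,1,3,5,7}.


Each maximal simplex on m vertices has 2^m - 1 nonempty faces.
Take the union (dedupe shared faces).
Total distinct faces = 53

53


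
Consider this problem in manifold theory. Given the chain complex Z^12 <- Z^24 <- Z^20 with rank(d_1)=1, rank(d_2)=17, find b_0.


rank H_k = rank(ker d_k) - rank(im d_{k+1}).
rank(ker d_0) = rank(C_0) - rank(d_0) = 12 - 0 = 12.
rank(im d_{0+1}) = 1.
rank H_0 = 12 - 1 = 11

11


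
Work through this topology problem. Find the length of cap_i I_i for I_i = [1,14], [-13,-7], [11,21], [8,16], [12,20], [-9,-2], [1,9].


Intersection = [max(a_i), min(b_i)] = [12, -7].
Since 12 > -7, the intersection is empty.
Length = 0

0


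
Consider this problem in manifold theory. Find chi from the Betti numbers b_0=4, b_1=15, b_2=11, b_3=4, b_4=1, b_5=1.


chi = sum_k (-1)^k b_k.
= (4) + (-15) + (11) + (-4) + (1) + (-1)
= -4

-4


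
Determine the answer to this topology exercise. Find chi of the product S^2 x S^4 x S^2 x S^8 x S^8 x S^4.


chi is multiplicative: chi(X x Y) = chi(X) chi(Y).
Each even-dim sphere has chi = 2. There are 6 factors.
chi = 2^6 = 64

64


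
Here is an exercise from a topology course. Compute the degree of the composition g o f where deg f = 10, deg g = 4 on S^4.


Degree is multiplicative under composition: deg(g o f) = deg(g) * deg(f).
= 4 * 10 = 40

40


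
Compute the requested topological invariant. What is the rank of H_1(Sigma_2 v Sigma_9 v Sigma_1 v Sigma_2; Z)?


For a wedge X v Y: reduced H_k(X v Y) = H_k(X) + H_k(Y).
Each Sigma_g contributes b_1 = 2g.
b_1 = 4 + 18 + 2 + 4 = 28

28


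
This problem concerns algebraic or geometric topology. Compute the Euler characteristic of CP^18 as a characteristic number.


For any closed oriented manifold, <e(TM),[M]> = chi(M).
chi(CP^18) = 18+1 = 19

19


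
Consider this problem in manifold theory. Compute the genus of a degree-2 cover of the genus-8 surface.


For an n-sheeted cover: chi(E) = n * chi(B).
chi(Sigma_8) = 2 - 2*8 = -14.
chi(E) = 2 * (-14) = -28.
genus(E) = (2 - chi(E))/2 = (2 - (-28))/2 = 30/2 = 15

15


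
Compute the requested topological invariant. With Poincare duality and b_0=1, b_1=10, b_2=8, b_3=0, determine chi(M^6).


By Poincare duality b_k = b_{6-k}, so full Betti numbers: b_0=1, b_1=10, b_2=8, b_3=0, b_4=8, b_5=10, b_6=1.
chi = sum (-1)^k b_k = -2

-2


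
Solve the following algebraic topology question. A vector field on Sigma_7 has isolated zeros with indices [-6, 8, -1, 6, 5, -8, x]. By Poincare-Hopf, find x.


Poincare-Hopf: sum of indices = chi(M).
chi(Sigma_7) = 2 - 2*7 = -12.
Sum of known indices = 4.
x = chi - (sum known) = -12 - (4) = -16

-16


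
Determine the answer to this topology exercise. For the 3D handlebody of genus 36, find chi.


A genus-g handlebody deformation retracts to a wedge of g circles.
chi(vee_g S^1) = 1 - g.
chi(H_36) = 1 - 36 = -35

-35


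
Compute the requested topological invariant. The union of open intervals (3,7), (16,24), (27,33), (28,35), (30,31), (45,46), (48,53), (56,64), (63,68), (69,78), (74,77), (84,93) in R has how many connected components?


Sort and merge overlapping open intervals.
Merged: (3,7), (16,24), (27,35), (45,46), (48,53), (56,68), (69,78), (84,93).
Number of components = 8

8


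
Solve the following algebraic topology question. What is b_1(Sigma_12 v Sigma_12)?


For a wedge: H_1(A v B) = H_1(A) + H_1(B).
b_1(Sigma_12) = 24, b_1(Sigma_12) = 24.
b_1 = 24 + 24 = 48

48


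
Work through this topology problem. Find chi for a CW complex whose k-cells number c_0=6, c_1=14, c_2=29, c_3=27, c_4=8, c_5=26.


chi = sum_k (-1)^k c_k.
= (-1)^0*6 + (-1)^1*14 + (-1)^2*29 + (-1)^3*27 + (-1)^4*8 + (-1)^5*26
= (6) + (-14) + (29) + (-27) + (8) + (-26)
= -24

-24


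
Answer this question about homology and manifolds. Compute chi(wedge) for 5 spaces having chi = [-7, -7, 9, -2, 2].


chi(A v B) = chi(A) + chi(B) - 1 (one point identified).
For 5 spaces: chi = (sum chi_i) - (5 - 1).
sum = -5; chi = -5 - 4 = -9

-9


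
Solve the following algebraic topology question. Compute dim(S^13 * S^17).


Join of spheres: S^m * S^n = S^{m+n+1}.
dim = 13 + 17 + 1 = 31

31


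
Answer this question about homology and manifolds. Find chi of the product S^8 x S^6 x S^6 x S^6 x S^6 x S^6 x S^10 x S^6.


chi is multiplicative: chi(X x Y) = chi(X) chi(Y).
Each even-dim sphere has chi = 2. There are 8 factors.
chi = 2^8 = 256

256


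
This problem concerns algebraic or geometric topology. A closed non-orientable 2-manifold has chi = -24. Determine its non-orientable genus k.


chi = 2 - k for closed non-orientable surfaces with k crosscaps.
-24 = 2 - k
k = 2 - (-24) = 26

26


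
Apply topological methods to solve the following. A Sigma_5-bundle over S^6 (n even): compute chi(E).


chi(S^6) = 2 (n even), chi(Sigma_5) = 2 - 2*5 = -8.
chi(E) = 2 * (-8) = -16

-16


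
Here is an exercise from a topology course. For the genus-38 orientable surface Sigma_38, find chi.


For a closed orientable surface of genus g: chi = 2 - 2g.
Here g = 38.
chi = 2 - 2*38 = 2 - 76 = -74

-74


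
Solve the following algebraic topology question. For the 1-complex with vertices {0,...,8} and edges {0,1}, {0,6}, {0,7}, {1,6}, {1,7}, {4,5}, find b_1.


b_1 = E - V + (number of components).
E = 6, V = 9, components = 5.
b_1 = 6 - 9 + 5 = 2

2


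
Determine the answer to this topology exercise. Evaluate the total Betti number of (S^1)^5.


b_k(T^5) = C(5,k), so the sum over k is sum_k C(5,k) = 2^5.
Total = 2^5 = 32

32


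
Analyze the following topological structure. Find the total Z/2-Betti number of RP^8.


H^k(RP^8; Z/2) = Z/2 for each 0 <= k <= 8.
Total dimension = 8 + 1 = 9

9


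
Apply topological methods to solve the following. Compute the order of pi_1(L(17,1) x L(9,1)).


pi_1(X x Y) = pi_1(X) x pi_1(Y).
pi_1(L(17,1)) = Z/17, pi_1(L(9,1)) = Z/9.
|Z/17 x Z/9| = 17 * 9 = 153

153


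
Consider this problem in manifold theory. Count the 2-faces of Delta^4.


Delta^4 has 4+1 vertices. A 2-face is a choice of 2+1 vertices.
f_2 = C(4+1, 2+1) = C(5,3) = 10

10


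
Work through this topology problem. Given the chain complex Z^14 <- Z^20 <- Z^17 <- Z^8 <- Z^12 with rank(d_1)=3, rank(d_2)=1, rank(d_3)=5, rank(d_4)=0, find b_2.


rank H_k = rank(ker d_k) - rank(im d_{k+1}).
rank(ker d_2) = rank(C_2) - rank(d_2) = 17 - 1 = 16.
rank(im d_{2+1}) = 5.
rank H_2 = 16 - 5 = 11

11


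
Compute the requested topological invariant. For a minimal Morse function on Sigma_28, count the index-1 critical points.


A perfect Morse function has m_k = b_k.
For Sigma_28: b_0=1, b_1=2g=56, b_2=1.
Saddles m_1 = 2g = 56

56


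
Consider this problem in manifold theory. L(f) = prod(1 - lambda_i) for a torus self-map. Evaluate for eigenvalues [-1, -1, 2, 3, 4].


For a torus self-map: L(f) = det(I - A) where A acts on H_1.
L(f) = (1--1) * (1--1) * (1-2) * (1-3) * (1-4) = 2 * 2 * -1 * -2 * -3 = -24

-24


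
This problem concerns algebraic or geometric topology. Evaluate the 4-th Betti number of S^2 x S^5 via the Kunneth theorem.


Each S^d has Poincare polynomial 1 + t^d.
The product S^2 x S^5 has Poincare polynomial prod(1+t^d_i).
Expanding: b_0=1, b_2=1, b_5=1, b_7=1.
b_4 = 0

0


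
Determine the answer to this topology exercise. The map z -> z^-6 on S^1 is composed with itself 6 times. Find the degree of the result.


deg(f) = -6. Degree is multiplicative: deg(f^6) = (deg f)^6.
deg(f^6) = (-6)^6 = 46656

46656


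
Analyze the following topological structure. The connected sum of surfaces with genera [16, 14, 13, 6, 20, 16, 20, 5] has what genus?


Genus is additive under connected sum of orientable surfaces.
g = 16 + 14 + 13 + 6 + 20 + 16 + 20 + 5 = 110

110


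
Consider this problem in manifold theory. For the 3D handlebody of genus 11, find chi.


A genus-g handlebody deformation retracts to a wedge of g circles.
chi(vee_g S^1) = 1 - g.
chi(H_11) = 1 - 11 = -10

-10


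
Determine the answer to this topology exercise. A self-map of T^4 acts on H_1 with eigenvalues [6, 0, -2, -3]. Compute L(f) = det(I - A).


For a torus self-map: L(f) = det(I - A) where A acts on H_1.
L(f) = (1-6) * (1-0) * (1--2) * (1--3) = -5 * 1 * 3 * 4 = -60

-60


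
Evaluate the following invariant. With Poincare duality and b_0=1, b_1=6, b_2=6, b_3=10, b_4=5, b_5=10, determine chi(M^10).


By Poincare duality b_k = b_{10-k}, so full Betti numbers: b_0=1, b_1=6, b_2=6, b_3=10, b_4=5, b_5=10, b_6=5, b_7=10, b_8=6, b_9=6, b_10=1.
chi = sum (-1)^k b_k = -18

-18


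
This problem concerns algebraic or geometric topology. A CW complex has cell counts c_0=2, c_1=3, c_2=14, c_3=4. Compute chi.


chi = sum_k (-1)^k c_k.
= (-1)^0*2 + (-1)^1*3 + (-1)^2*14 + (-1)^3*4
= (2) + (-3) + (14) + (-4)
= 9

9


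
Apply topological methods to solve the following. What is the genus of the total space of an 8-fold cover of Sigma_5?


For an n-sheeted cover: chi(E) = n * chi(B).
chi(Sigma_5) = 2 - 2*5 = -8.
chi(E) = 8 * (-8) = -64.
genus(E) = (2 - chi(E))/2 = (2 - (-64))/2 = 66/2 = 33

33


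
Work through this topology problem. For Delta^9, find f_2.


Delta^9 has 9+1 vertices. A 2-face is a choice of 2+1 vertices.
f_2 = C(9+1, 2+1) = C(10,3) = 120

120


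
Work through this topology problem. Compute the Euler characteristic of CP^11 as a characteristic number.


For any closed oriented manifold, <e(TM),[M]> = chi(M).
chi(CP^11) = 11+1 = 12

12


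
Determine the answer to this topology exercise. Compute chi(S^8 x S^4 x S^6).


chi is multiplicative: chi(X x Y) = chi(X) chi(Y).
Each even-dim sphere has chi = 2. There are 3 factors.
chi = 2^3 = 8

8


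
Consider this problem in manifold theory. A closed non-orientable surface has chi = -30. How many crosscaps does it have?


chi = 2 - k for closed non-orientable surfaces with k crosscaps.
-30 = 2 - k
k = 2 - (-30) = 32

32


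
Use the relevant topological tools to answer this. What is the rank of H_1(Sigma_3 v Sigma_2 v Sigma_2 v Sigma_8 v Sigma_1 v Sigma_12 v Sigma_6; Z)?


For a wedge X v Y: reduced H_k(X v Y) = H_k(X) + H_k(Y).
Each Sigma_g contributes b_1 = 2g.
b_1 = 6 + 4 + 4 + 16 + 2 + 24 + 12 = 68

68


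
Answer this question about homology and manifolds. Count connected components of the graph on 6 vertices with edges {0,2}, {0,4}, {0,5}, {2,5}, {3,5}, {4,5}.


Run DFS/union-find over 6 vertices.
V = 6, E = 6.
Number of components = 2

2


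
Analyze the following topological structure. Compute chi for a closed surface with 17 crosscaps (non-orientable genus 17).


For a non-orientable closed surface with k crosscaps: chi = 2 - k.
Here k = 17.
chi = 2 - 17 = -15

-15


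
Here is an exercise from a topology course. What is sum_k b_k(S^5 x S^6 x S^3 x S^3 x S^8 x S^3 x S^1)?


Total Betti number is multiplicative under products.
Each S^d (d>=1) has total Betti number 2.
There are 7 sphere factors.
Total = 2^7 = 128

128


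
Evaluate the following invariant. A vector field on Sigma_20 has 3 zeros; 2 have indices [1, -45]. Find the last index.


Poincare-Hopf: sum of indices = chi(M).
chi(Sigma_20) = 2 - 2*20 = -38.
Sum of known indices = -44.
x = chi - (sum known) = -38 - (-44) = 6

6


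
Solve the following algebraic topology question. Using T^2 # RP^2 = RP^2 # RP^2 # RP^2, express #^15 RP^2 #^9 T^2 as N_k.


Since a >= 1, the sum is non-orientable; each T^2 can be replaced by RP^2 # RP^2 (since T^2#RP^2 = 3RP^2).
Total crosscaps k = 15 + 2*9 = 33.
Check via chi: chi = 15*1 + 9*0 - (15+9-1)*2 = -31 = 2 - k = -31. Consistent.

33


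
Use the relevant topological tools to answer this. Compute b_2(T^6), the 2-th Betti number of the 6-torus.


By the Kunneth formula, b_k(T^n) = C(n,k).
b_2(T^6) = C(6,2).
C(6,2) = 6!/(2!*4!) = 15

15


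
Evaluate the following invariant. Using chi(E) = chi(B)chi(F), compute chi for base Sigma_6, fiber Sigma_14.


For a fiber bundle F -> E -> B (with CW structure): chi(E) = chi(B) * chi(F).
chi(Sigma_6) = -10, chi(Sigma_14) = -26.
chi(E) = (-10) * (-26) = 260

260


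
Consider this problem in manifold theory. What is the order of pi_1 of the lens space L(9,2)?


pi_1(L(p,q)) = Z/pZ for any q coprime to p.
|pi_1(L(9,2))| = 9

9


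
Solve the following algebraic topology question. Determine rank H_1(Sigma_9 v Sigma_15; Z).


For a wedge: H_1(A v B) = H_1(A) + H_1(B).
b_1(Sigma_9) = 18, b_1(Sigma_15) = 30.
b_1 = 18 + 30 = 48

48


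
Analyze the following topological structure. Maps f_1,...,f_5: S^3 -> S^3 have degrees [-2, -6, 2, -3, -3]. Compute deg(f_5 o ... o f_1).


Degree is multiplicative: deg(composition) = product of degrees.
= (-2) * (-6) * (2) * (-3) * (-3) = 216

216


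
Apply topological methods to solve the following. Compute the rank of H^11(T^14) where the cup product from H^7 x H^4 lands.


Cup product: H^p x H^q -> H^{p+q}; here p+q = 7+4 = 11.
rank H^k(T^n) = C(n,k).
C(14,11) = 364

364


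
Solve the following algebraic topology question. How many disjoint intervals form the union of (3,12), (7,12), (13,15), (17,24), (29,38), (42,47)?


Sort and merge overlapping open intervals.
Merged: (3,12), (13,15), (17,24), (29,38), (42,47).
Number of components = 5

5


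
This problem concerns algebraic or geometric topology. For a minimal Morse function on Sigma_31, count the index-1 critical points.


A perfect Morse function has m_k = b_k.
For Sigma_31: b_0=1, b_1=2g=62, b_2=1.
Saddles m_1 = 2g = 62

62


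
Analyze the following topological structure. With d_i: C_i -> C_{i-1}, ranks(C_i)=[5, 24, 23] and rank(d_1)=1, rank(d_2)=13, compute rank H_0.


rank H_k = rank(ker d_k) - rank(im d_{k+1}).
rank(ker d_0) = rank(C_0) - rank(d_0) = 5 - 0 = 5.
rank(im d_{0+1}) = 1.
rank H_0 = 5 - 1 = 4

4


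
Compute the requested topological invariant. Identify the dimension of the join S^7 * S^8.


Join of spheres: S^m * S^n = S^{m+n+1}.
dim = 7 + 8 + 1 = 16

16


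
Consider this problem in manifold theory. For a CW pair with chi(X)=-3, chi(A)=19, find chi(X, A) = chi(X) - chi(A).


Relative Euler characteristic: chi(X, A) = chi(X) - chi(A).
= -3 - (19) = -22

-22


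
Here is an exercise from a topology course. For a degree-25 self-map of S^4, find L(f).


On S^4: L(f) = tr(f_0*) + (-1)^4 tr(f_4*) = 1 + (-1)^4 * deg(f).
L(f) = 1 + (-1)^4 * 25 = 1 + 25 = 26

26


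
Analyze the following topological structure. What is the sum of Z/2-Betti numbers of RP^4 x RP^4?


dim H^*(RP^n; Z/2) = n+1 (one Z/2 in each degree 0..n).
Total Betti number is multiplicative.
Total = (4+1) * (4+1) = 5 * 5 = 25

25


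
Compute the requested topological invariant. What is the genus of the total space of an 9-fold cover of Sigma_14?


For an n-sheeted cover: chi(E) = n * chi(B).
chi(Sigma_14) = 2 - 2*14 = -26.
chi(E) = 9 * (-26) = -234.
genus(E) = (2 - chi(E))/2 = (2 - (-234))/2 = 236/2 = 118

118


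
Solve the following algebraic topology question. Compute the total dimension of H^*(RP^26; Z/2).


H^k(RP^26; Z/2) = Z/2 for each 0 <= k <= 26.
Total dimension = 26 + 1 = 27

27


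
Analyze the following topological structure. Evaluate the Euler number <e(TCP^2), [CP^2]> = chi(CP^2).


For any closed oriented manifold, <e(TM),[M]> = chi(M).
chi(CP^2) = 2+1 = 3

3


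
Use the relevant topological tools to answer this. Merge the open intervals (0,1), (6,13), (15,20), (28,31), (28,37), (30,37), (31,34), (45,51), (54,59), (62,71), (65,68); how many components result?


Sort and merge overlapping open intervals.
Merged: (0,1), (6,13), (15,20), (28,37), (45,51), (54,59), (62,71).
Number of components = 7

7


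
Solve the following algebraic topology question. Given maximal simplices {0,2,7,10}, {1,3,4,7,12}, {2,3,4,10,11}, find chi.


Enumerate all faces; f-vector: f_0=9, f_1=24, f_2=24, f_3=11, f_4=2.
chi = sum (-1)^k f_k = 0

0


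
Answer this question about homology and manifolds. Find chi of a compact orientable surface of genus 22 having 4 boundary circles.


For a compact orientable surface with genus g and b boundary components: chi = 2 - 2g - b.
chi = 2 - 2*22 - 4 = 2 - 44 - 4 = -46

-46


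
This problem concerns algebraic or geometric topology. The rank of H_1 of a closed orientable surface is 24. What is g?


For a closed orientable surface: b_1 = 2g.
24 = 2g
g = 24 / 2 = 12

12


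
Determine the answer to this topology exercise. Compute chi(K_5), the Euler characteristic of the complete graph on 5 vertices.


K_5: V = 5, E = C(5,2) = 10.
chi = V - E = 5 - 10 = -5

-5


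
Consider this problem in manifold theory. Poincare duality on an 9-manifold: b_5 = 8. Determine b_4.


Poincare duality for closed orientable n-manifolds: b_k = b_{n-k}.
Here n = 9, so b_4 = b_5 = 8

8


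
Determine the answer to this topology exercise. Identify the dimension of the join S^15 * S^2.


Join of spheres: S^m * S^n = S^{m+n+1}.
dim = 15 + 2 + 1 = 18

18


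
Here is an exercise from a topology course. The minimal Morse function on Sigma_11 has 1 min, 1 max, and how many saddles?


A perfect Morse function has m_k = b_k.
For Sigma_11: b_0=1, b_1=2g=22, b_2=1.
Saddles m_1 = 2g = 22

22


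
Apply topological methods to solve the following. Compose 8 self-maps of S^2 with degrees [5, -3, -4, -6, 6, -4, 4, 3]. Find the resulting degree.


Degree is multiplicative: deg(composition) = product of degrees.
= (5) * (-3) * (-4) * (-6) * (6) * (-4) * (4) * (3) = 103680

103680


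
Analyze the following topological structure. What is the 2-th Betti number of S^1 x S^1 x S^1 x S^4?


Each S^d has Poincare polynomial 1 + t^d.
The product S^1 x S^1 x S^1 x S^4 has Poincare polynomial prod(1+t^d_i).
Expanding: b_0=1, b_1=3, b_2=3, b_3=1, b_4=1, b_5=3, b_6=3, b_7=1.
b_2 = 3

3


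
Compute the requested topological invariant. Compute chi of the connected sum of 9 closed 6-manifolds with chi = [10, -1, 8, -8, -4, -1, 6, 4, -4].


For n-manifolds: chi(A#B) = chi(A) + chi(B) - chi(S^6).
chi(S^6) = 1 + (-1)^6 = 2.
chi(#) = (sum chi_i) - (9-1)*chi(S^6) = 10 - 8*2 = -6

-6


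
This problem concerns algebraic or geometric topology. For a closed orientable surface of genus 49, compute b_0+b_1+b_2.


For Sigma_49: b_0 = 1, b_1 = 2g = 98, b_2 = 1.
Total = 1 + 98 + 1 = 100

100


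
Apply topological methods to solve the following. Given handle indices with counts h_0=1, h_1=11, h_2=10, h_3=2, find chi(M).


Handles of index k contribute (-1)^k to chi (same as CW cells).
chi = (1) + (-11) + (10) + (-2) = -2

-2


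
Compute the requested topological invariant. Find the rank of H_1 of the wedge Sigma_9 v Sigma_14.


For a wedge: H_1(A v B) = H_1(A) + H_1(B).
b_1(Sigma_9) = 18, b_1(Sigma_14) = 28.
b_1 = 18 + 28 = 46

46


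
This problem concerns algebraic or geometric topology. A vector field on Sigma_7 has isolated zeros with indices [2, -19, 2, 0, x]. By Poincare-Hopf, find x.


Poincare-Hopf: sum of indices = chi(M).
chi(Sigma_7) = 2 - 2*7 = -12.
Sum of known indices = -15.
x = chi - (sum known) = -12 - (-15) = 3

3


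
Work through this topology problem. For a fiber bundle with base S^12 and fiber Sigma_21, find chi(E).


chi(S^12) = 2 (n even), chi(Sigma_21) = 2 - 2*21 = -40.
chi(E) = 2 * (-40) = -80

-80


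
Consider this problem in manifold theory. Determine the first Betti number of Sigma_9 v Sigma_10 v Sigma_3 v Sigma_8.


For a wedge X v Y: reduced H_k(X v Y) = H_k(X) + H_k(Y).
Each Sigma_g contributes b_1 = 2g.
b_1 = 18 + 20 + 6 + 16 = 60

60


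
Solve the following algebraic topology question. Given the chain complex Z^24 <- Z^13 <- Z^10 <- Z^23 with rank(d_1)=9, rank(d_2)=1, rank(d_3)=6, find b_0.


rank H_k = rank(ker d_k) - rank(im d_{k+1}).
rank(ker d_0) = rank(C_0) - rank(d_0) = 24 - 0 = 24.
rank(im d_{0+1}) = 9.
rank H_0 = 24 - 9 = 15

15


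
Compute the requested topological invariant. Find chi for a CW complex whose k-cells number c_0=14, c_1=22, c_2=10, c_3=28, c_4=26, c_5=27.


chi = sum_k (-1)^k c_k.
= (-1)^0*14 + (-1)^1*22 + (-1)^2*10 + (-1)^3*28 + (-1)^4*26 + (-1)^5*27
= (14) + (-22) + (10) + (-28) + (26) + (-27)
= -27

-27


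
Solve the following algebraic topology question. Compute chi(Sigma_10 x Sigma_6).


chi(Sigma_10) = 2 - 2*10 = -18
chi(Sigma_6) = 2 - 2*6 = -10
chi(product) = (-18) * (-10) = 180

180


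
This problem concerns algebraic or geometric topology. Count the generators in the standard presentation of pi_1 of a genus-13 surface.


Standard presentation: pi_1(Sigma_g) = <a_1,b_1,...,a_g,b_g | [a_1,b_1]...[a_g,b_g] = 1>.
Number of generators = 2g = 2*13 = 26

26


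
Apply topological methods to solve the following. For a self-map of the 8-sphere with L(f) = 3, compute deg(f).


L(f) = 1 + (-1)^8 deg(f) on S^8.
3 = 1 + (-1)^8 * deg(f)
(-1)^8 * deg(f) = 2
deg(f) = 2

2


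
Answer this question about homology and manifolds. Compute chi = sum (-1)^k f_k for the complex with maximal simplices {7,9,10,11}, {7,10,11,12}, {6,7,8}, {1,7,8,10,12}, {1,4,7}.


Enumerate all faces; f-vector: f_0=9, f_1=20, f_2=18, f_3=7, f_4=1.
chi = sum (-1)^k f_k = 1

1


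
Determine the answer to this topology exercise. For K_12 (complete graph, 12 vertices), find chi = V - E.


K_12: V = 12, E = C(12,2) = 66.
chi = V - E = 12 - 66 = -54

-54


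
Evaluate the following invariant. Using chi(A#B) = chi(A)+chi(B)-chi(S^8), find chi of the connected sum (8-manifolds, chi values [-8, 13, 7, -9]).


For n-manifolds: chi(A#B) = chi(A) + chi(B) - chi(S^8).
chi(S^8) = 1 + (-1)^8 = 2.
chi(#) = (sum chi_i) - (4-1)*chi(S^8) = 3 - 3*2 = -3

-3


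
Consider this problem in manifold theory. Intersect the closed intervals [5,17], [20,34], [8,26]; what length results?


Intersection = [max(a_i), min(b_i)] = [20, 17].
Since 20 > 17, the intersection is empty.
Length = 0

0


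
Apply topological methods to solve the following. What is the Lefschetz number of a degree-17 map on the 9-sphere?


On S^9: L(f) = tr(f_0*) + (-1)^9 tr(f_9*) = 1 + (-1)^9 * deg(f).
L(f) = 1 + (-1)^9 * 17 = 1 + -17 = -16

-16


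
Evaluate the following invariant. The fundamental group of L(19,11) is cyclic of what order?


pi_1(L(p,q)) = Z/pZ for any q coprime to p.
|pi_1(L(19,11))| = 19

19


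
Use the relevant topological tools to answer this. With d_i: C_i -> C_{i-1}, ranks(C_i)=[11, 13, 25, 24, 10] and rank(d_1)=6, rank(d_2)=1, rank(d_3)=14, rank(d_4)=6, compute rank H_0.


rank H_k = rank(ker d_k) - rank(im d_{k+1}).
rank(ker d_0) = rank(C_0) - rank(d_0) = 11 - 0 = 11.
rank(im d_{0+1}) = 6.
rank H_0 = 11 - 6 = 5

5


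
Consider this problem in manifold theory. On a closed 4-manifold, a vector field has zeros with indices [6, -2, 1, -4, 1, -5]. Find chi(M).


Poincare-Hopf: chi(M) = sum of indices of zeros.
chi = (6) + (-2) + (1) + (-4) + (1) + (-5) = -3

-3


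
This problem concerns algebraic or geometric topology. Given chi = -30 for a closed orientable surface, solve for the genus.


chi = 2 - 2g for closed orientable surfaces.
-30 = 2 - 2g
2g = 2 - (-30) = 32
g = 16

16


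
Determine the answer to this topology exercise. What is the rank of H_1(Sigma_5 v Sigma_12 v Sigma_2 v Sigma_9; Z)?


For a wedge X v Y: reduced H_k(X v Y) = H_k(X) + H_k(Y).
Each Sigma_g contributes b_1 = 2g.
b_1 = 10 + 24 + 4 + 18 = 56

56


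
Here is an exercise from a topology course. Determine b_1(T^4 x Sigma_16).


pi_1(A x B) = pi_1(A) x pi_1(B); rank of abelianization = b_1.
b_1(T^4) = 4, b_1(Sigma_16) = 2*16 = 32.
b_1(product) = 4 + 32 = 36

36


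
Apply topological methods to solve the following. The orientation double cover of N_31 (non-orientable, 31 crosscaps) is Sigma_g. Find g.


chi(N_31) = 2 - 31 = -29.
Double cover: chi(Sigma_g) = 2 * chi(N_31) = 2*(-29) = -58.
2 - 2g = -58, so g = (2 - (-58))/2 = 60/2 = 30

30


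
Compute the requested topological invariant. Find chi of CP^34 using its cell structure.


CP^34 has one cell in each even dimension 0, 2, ..., 2*34 (34+1 cells total).
All cells are even-dimensional, so chi = number of cells.
chi = 34 + 1 = 35

35


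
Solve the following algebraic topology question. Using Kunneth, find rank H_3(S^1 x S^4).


Each S^d has Poincare polynomial 1 + t^d.
The product S^1 x S^4 has Poincare polynomial prod(1+t^d_i).
Expanding: b_0=1, b_1=1, b_4=1, b_5=1.
b_3 = 0

0


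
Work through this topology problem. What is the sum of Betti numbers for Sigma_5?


For Sigma_5: b_0 = 1, b_1 = 2g = 10, b_2 = 1.
Total = 1 + 10 + 1 = 12

12


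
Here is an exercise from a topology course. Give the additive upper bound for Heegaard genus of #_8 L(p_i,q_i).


Heegaard genus satisfies g(A#B) <= g(A) + g(B).
Each lens space has g = 1.
Upper bound: 8 * 1 = 8

8


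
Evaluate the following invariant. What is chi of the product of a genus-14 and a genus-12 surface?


chi(Sigma_14) = 2 - 2*14 = -26
chi(Sigma_12) = 2 - 2*12 = -22
chi(product) = (-26) * (-22) = 572

572


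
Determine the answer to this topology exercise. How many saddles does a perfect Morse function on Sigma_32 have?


A perfect Morse function has m_k = b_k.
For Sigma_32: b_0=1, b_1=2g=64, b_2=1.
Saddles m_1 = 2g = 64

64


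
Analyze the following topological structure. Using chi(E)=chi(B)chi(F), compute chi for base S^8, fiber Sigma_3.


chi(S^8) = 2 (n even), chi(Sigma_3) = 2 - 2*3 = -4.
chi(E) = 2 * (-4) = -8

-8


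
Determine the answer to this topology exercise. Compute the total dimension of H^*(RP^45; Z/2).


H^k(RP^45; Z/2) = Z/2 for each 0 <= k <= 45.
Total dimension = 45 + 1 = 46

46


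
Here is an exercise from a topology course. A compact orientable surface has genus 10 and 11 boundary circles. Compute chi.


For a compact orientable surface with genus g and b boundary components: chi = 2 - 2g - b.
chi = 2 - 2*10 - 11 = 2 - 20 - 11 = -29

-29


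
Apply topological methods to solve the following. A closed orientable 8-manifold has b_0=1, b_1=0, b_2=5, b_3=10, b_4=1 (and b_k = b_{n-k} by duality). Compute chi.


By Poincare duality b_k = b_{8-k}, so full Betti numbers: b_0=1, b_1=0, b_2=5, b_3=10, b_4=1, b_5=10, b_6=5, b_7=0, b_8=1.
chi = sum (-1)^k b_k = -7

-7


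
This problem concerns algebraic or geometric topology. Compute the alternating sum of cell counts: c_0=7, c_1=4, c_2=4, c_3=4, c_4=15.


chi = sum_k (-1)^k c_k.
= (-1)^0*7 + (-1)^1*4 + (-1)^2*4 + (-1)^3*4 + (-1)^4*15
= (7) + (-4) + (4) + (-4) + (15)
= 18

18


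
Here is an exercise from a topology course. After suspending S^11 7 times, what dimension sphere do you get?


Each suspension raises dimension by 1: Sigma S^n = S^{n+1}.
Sigma^7 S^11 = S^{11+7} = S^18

18


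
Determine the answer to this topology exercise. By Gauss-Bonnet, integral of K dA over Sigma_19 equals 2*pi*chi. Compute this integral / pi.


Gauss-Bonnet: integral K dA = 2*pi*chi(M).
chi(Sigma_19) = 2 - 2*19 = -36.
(integral K dA)/pi = 2*chi = 2*(-36) = -72

-72


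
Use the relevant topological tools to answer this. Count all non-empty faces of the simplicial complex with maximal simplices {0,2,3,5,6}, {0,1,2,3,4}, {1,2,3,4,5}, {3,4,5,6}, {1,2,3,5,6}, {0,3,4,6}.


Each maximal simplex on m vertices has 2^m - 1 nonempty faces.
Take the union (dedupe shared faces).
Total distinct faces = 81

81


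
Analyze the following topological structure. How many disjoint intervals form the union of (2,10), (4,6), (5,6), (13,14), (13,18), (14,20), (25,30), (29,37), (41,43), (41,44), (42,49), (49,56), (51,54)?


Sort and merge overlapping open intervals.
Merged: (2,10), (13,20), (25,37), (41,49), (49,56).
Number of components = 5

5


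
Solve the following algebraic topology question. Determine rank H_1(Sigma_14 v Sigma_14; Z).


For a wedge: H_1(A v B) = H_1(A) + H_1(B).
b_1(Sigma_14) = 28, b_1(Sigma_14) = 28.
b_1 = 28 + 28 = 56

56


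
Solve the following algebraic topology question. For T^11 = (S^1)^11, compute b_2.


By the Kunneth formula, b_k(T^n) = C(n,k).
b_2(T^11) = C(11,2).
C(11,2) = 11!/(2!*9!) = 55

55


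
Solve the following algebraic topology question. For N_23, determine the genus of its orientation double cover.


chi(N_23) = 2 - 23 = -21.
Double cover: chi(Sigma_g) = 2 * chi(N_23) = 2*(-21) = -42.
2 - 2g = -42, so g = (2 - (-42))/2 = 44/2 = 22

22


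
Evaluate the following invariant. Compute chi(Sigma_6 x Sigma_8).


chi(Sigma_6) = 2 - 2*6 = -10
chi(Sigma_8) = 2 - 2*8 = -14
chi(product) = (-10) * (-14) = 140

140


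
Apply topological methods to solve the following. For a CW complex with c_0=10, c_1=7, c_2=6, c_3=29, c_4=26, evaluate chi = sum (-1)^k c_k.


chi = sum_k (-1)^k c_k.
= (-1)^0*10 + (-1)^1*7 + (-1)^2*6 + (-1)^3*29 + (-1)^4*26
= (10) + (-7) + (6) + (-29) + (26)
= 6

6


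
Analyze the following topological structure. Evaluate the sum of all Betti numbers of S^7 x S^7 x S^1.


Total Betti number is multiplicative under products.
Each S^d (d>=1) has total Betti number 2.
There are 3 sphere factors.
Total = 2^3 = 8

8


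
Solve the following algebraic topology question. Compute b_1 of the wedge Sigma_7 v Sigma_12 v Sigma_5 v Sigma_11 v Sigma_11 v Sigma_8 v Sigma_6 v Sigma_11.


For a wedge X v Y: reduced H_k(X v Y) = H_k(X) + H_k(Y).
Each Sigma_g contributes b_1 = 2g.
b_1 = 14 + 24 + 10 + 22 + 22 + 16 + 12 + 22 = 142

142


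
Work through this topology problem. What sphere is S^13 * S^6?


Join of spheres: S^m * S^n = S^{m+n+1}.
dim = 13 + 6 + 1 = 20

20
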